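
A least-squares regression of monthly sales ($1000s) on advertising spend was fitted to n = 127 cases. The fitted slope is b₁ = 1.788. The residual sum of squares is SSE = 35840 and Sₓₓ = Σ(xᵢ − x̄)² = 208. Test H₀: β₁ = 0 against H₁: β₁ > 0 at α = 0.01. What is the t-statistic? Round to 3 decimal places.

MSE = SSE/(n − 2) = 35840/125 = 286.72.
SE(b₁) = √(MSE/Sₓₓ) = √(286.72/208) = 1.17408.
t = 1.788 / 1.17408 = 1.523.
df = n − 2 = 125.
One-sided p ≈ 0.0652, which is ≥ 0.01, so fail to reject H₀.
The data do not give significant evidence that the true slope on advertising spend is positive.

t = 1.523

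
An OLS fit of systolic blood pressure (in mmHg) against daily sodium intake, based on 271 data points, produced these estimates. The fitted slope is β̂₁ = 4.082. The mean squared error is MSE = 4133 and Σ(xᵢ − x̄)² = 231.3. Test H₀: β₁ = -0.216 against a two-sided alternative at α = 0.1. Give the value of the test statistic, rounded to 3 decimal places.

SE(β̂₁) = √(MSE/Sₓₓ) = √(4133/231.3) = 4.22712.
t = (4.082 − (-0.216)) / 4.22712 = 1.017.
df = n − 2 = 269.
Two-sided p ≈ 0.3102, which is ≥ 0.1, so fail to reject H₀.
The data are consistent with a true slope of -0.216 mmHg per unit of daily sodium intake.

t = 1.017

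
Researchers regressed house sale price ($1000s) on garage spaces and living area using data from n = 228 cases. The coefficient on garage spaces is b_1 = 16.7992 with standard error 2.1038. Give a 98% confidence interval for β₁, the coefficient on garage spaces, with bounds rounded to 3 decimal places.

df = n − k − 1 = 228 − 2 − 1 = 225.
t* = t_{0.01, 225} = 2.343035.
Margin = t* × SE = 2.343035 × 2.1038 = 4.92928.
CI: 16.7992 ± 4.92928 → (11.870, 21.728).
With 98% confidence, each one-unit increase in garage spaces is associated with a change of between 11.870 and 21.728 $1000s in house sale price, holding the other predictors fixed.

(11.870, 21.728)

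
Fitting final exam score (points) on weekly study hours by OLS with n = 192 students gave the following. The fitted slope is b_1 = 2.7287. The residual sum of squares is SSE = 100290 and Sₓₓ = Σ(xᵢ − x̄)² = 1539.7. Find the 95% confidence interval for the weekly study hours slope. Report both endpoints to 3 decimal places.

MSE = SSE/(n − 2) = 100290/190 = 527.842.
SE(b_1) = √(MSE/Sₓₓ) = √(527.842/1539.7) = 0.58551.
df = n − 2 = 190.
t* = t_{0.025, 190} = 1.972528.
Margin = t* × SE = 1.972528 × 0.58551 = 1.15493.
CI: 2.7287 ± 1.15493 → (1.574, 3.884).
With 95% confidence, each one-unit increase in weekly study hours is associated with a change of between 1.574 and 3.884 points in final exam score.

(1.574, 3.884)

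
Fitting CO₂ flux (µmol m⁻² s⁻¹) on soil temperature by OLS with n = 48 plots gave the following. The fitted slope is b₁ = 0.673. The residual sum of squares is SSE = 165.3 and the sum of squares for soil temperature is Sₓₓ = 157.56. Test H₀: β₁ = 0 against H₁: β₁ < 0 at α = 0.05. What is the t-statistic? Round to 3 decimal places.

t = 4.456

MSE = SSE/(n − 2) = 165.3/46 = 3.59348.
SE(b₁) = √(MSE/Sₓₓ) = √(3.59348/157.56) = 0.15102.
t = 0.673 / 0.15102 = 4.456.
df = n − 2 = 46.
One-sided p ≈ 1.0000, which is ≥ 0.05, so fail to reject H₀.
The data do not give significant evidence that the true slope on soil temperature is negative.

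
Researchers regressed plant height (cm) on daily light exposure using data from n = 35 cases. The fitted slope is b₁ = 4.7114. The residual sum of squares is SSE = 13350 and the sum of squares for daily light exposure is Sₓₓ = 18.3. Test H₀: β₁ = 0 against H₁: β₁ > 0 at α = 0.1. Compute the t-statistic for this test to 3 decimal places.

MSE = SSE/(n − 2) = 13350/33 = 404.545.
SE(b₁) = √(MSE/Sₓₓ) = √(404.545/18.3) = 4.70173.
t = 4.7114 / 4.70173 = 1.002.
df = n − 2 = 33.
One-sided p ≈ 0.1618, which is ≥ 0.1, so fail to reject H₀.
The data do not give significant evidence that the true slope on daily light exposure is positive.

t = 1.002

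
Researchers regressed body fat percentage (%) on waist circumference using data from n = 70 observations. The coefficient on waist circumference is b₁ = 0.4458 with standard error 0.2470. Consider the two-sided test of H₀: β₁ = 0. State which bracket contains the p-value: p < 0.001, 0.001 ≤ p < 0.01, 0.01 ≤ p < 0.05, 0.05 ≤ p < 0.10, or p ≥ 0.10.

t = 0.4458 / 0.2470 = 1.805.
df = n − 2 = 70 − 2 = 68.
Two-sided p = 2·P(T_{68} > |t|) ≈ 0.0755.
So 0.05 ≤ p < 0.10.

0.05 ≤ p < 0.10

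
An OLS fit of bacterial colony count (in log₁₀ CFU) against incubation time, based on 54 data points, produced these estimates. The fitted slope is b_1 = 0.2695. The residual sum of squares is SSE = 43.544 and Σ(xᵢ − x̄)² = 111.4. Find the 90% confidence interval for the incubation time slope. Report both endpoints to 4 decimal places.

MSE = SSE/(n − 2) = 43.544/52 = 0.837385.
SE(b_1) = √(MSE/Sₓₓ) = √(0.837385/111.4) = 0.0867002.
df = n − 2 = 52.
t* = t_{0.05, 52} = 1.674689.
Margin = t* × SE = 1.674689 × 0.0867002 = 0.145196.
CI: 0.2695 ± 0.145196 → (0.1243, 0.4147).
With 90% confidence, each one-unit increase in incubation time is associated with a change of between 0.1243 and 0.4147 log₁₀ CFU in bacterial colony count.

(0.1243, 0.4147)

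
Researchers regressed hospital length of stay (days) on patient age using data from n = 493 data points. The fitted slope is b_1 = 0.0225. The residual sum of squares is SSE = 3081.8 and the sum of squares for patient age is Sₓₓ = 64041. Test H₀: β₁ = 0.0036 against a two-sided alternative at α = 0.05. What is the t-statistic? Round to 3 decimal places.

t = 1.909

MSE = SSE/(n − 2) = 3081.8/491 = 6.27658.
SE(b_1) = √(MSE/Sₓₓ) = √(6.27658/64041) = 0.00989994.
t = (0.0225 − 0.0036) / 0.00989994 = 1.909.
df = n − 2 = 491.
Two-sided p ≈ 0.0568, which is ≥ 0.05, so fail to reject H₀.
The data are consistent with a true slope of 0.0036 days per unit of patient age.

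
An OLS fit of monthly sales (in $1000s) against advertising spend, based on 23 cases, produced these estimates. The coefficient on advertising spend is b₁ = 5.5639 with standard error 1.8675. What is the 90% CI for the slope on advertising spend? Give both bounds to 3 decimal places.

df = n − 2 = 23 − 2 = 21.
t* = t_{0.05, 21} = 1.720743.
Margin = t* × SE = 1.720743 × 1.8675 = 3.21349.
CI: 5.5639 ± 3.21349 → (2.350, 8.777).
With 90% confidence, each one-unit increase in advertising spend is associated with a change of between 2.350 and 8.777 $1000s in monthly sales.

(2.350, 8.777)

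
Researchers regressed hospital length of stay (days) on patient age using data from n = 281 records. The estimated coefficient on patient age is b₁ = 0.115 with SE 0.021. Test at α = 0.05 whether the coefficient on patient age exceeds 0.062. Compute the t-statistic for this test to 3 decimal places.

H₀: β₁ = 0.062 vs H₁: β₁ > 0.062.
t = (b₁ − β₁⁰)/SE = (0.115 − 0.062) / 0.021 = 2.524.
df = n − 2 = 281 − 2 = 279.
One-sided p ≈ 0.0061, which is < 0.05, so reject H₀.
There is evidence that the true slope on patient age exceeds 0.062 days per unit.

t = 2.524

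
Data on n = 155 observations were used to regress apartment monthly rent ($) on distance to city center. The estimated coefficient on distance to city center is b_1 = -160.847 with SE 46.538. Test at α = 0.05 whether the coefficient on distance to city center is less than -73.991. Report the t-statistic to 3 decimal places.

H₀: β₁ = -73.991 vs H₁: β₁ < -73.991.
t = (b_1 − β₁⁰)/SE = (-160.847 − (-73.991)) / 46.538 = -1.866.
df = n − 2 = 155 − 2 = 153.
One-sided p ≈ 0.0320, which is < 0.05, so reject H₀.
There is evidence that the true slope on distance to city center is below -73.991 $ per unit.

t = -1.866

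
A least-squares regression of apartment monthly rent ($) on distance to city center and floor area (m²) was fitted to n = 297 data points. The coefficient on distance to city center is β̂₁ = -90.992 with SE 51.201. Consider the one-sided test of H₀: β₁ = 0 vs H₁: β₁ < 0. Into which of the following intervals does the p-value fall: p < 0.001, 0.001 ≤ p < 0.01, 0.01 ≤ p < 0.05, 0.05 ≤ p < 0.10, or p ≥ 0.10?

t = -90.992 / 51.201 = -1.777.
df = n − k − 1 = 297 − 2 − 1 = 294.
One-sided p = P(T_{294} < t) ≈ 0.0383.
So 0.01 ≤ p < 0.05.

0.01 ≤ p < 0.05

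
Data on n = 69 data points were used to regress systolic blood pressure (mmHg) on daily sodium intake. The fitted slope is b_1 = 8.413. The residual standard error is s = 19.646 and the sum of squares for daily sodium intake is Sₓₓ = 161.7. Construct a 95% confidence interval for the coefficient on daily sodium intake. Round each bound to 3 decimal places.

SE(b_1) = s/√Sₓₓ = 19.646/√161.7 = 1.54497.
df = n − 2 = 67.
t* = t_{0.025, 67} = 1.996008.
Margin = t* × SE = 1.996008 × 1.54497 = 3.08377.
CI: 8.413 ± 3.08377 → (5.329, 11.497).
With 95% confidence, each one-unit increase in daily sodium intake is associated with a change of between 5.329 and 11.497 mmHg in systolic blood pressure.

(5.329, 11.497)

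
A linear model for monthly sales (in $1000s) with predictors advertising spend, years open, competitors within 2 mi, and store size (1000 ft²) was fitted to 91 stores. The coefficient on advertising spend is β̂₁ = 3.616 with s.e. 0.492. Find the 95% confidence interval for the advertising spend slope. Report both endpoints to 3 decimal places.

(2.638, 4.594)

df = n − k − 1 = 91 − 4 − 1 = 86.
t* = t_{0.025, 86} = 1.987934.
Margin = t* × SE = 1.987934 × 0.492 = 0.97806.
CI: 3.616 ± 0.97806 → (2.638, 4.594).
With 95% confidence, each one-unit increase in advertising spend is associated with a change of between 2.638 and 4.594 $1000s in monthly sales, holding the other predictors fixed.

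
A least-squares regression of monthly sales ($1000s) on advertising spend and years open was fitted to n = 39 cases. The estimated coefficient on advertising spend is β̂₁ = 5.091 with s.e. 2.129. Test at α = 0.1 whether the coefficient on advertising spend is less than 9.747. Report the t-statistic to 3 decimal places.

t = -2.187

H₀: β₁ = 9.747 vs H₁: β₁ < 9.747.
t = (β̂₁ − β₁⁰)/SE = (5.091 − 9.747) / 2.129 = -2.187.
df = n − k − 1 = 39 − 2 − 1 = 36.
One-sided p ≈ 0.0177, which is < 0.1, so reject H₀.
There is evidence that the true slope on advertising spend is below 9.747 $1000s per unit, holding the other predictors fixed.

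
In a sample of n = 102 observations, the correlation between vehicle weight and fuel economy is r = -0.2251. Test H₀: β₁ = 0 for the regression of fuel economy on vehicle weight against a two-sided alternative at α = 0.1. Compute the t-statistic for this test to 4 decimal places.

t = r·√(n − 2)/√(1 − r²) = -0.2251·√100/√0.94933 = -2.3103.
df = n − 2 = 100.
Two-sided p ≈ 0.0229, which is < 0.1, so reject H₀.
There is evidence of a linear association between vehicle weight and fuel economy.

t = -2.3103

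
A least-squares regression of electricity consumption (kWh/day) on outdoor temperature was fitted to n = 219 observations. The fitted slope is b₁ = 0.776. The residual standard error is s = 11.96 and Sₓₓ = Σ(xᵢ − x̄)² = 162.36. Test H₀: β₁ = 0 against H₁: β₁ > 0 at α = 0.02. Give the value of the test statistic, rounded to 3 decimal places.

SE(b₁) = s/√Sₓₓ = 11.96/√162.36 = 0.938624.
t = 0.776 / 0.938624 = 0.827.
df = n − 2 = 217.
One-sided p ≈ 0.2046, which is ≥ 0.02, so fail to reject H₀.
The data do not give significant evidence that the true slope on outdoor temperature is positive.

t = 0.827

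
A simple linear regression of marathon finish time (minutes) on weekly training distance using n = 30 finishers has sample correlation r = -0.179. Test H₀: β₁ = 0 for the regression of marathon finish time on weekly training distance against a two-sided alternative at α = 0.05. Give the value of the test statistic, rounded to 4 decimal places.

t = r·√(n − 2)/√(1 − r²) = -0.179·√28/√0.967959 = -0.9627.
df = n − 2 = 28.
Two-sided p ≈ 0.3439, which is ≥ 0.05, so fail to reject H₀.
The data do not give significant evidence of a linear association between weekly training distance and marathon finish time.

t = -0.9627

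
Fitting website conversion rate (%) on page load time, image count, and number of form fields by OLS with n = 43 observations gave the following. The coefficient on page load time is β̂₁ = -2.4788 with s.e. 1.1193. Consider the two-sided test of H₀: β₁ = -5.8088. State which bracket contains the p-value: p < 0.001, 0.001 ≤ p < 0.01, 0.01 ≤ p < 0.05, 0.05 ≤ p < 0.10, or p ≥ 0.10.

t = (-2.4788 − (-5.8088)) / 1.1193 = 2.975.
df = n − k − 1 = 43 − 3 − 1 = 39.
Two-sided p = 2·P(T_{39} > |t|) ≈ 0.0050.
So 0.001 ≤ p < 0.01.

0.001 ≤ p < 0.01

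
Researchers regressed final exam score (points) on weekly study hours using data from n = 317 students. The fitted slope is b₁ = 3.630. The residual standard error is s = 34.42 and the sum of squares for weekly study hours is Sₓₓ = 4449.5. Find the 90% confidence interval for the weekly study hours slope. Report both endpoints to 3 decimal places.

(2.779, 4.481)

SE(b₁) = s/√Sₓₓ = 34.42/√4449.5 = 0.516007.
df = n − 2 = 315.
t* = t_{0.05, 315} = 1.649705.
Margin = t* × SE = 1.649705 × 0.516007 = 0.85126.
CI: 3.630 ± 0.85126 → (2.779, 4.481).
With 90% confidence, each one-unit increase in weekly study hours is associated with a change of between 2.779 and 4.481 points in final exam score.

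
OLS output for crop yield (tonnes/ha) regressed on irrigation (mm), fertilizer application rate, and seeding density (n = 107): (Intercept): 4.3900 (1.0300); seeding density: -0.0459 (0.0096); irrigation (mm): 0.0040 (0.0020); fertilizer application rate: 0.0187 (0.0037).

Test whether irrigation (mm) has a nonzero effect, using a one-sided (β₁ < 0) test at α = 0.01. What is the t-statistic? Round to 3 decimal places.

t = 2.000

Read off: b = 0.0040, SE = 0.0020 for irrigation (mm).
H₀: β₁ = 0 vs H₁: β₁ < 0.
t = 0.0040 / 0.0020 = 2.000.
df = n − k − 1 = 107 − 3 − 1 = 103.
One-sided p ≈ 0.9759, which is ≥ 0.01, so fail to reject H₀.
The data do not give significant evidence that the true slope on irrigation (mm) is negative, holding the other predictors fixed.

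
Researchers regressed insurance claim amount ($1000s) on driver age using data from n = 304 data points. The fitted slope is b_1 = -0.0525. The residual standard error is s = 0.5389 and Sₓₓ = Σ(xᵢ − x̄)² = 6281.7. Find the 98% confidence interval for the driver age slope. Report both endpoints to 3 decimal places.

SE(b_1) = s/√Sₓₓ = 0.5389/√6281.7 = 0.00679938.
df = n − 2 = 302.
t* = t_{0.01, 302} = 2.338759.
Margin = t* × SE = 2.338759 × 0.00679938 = 0.01590.
CI: -0.0525 ± 0.01590 → (-0.068, -0.037).
With 98% confidence, each one-unit increase in driver age is associated with a change of between -0.068 and -0.037 $1000s in insurance claim amount.

(-0.068, -0.037)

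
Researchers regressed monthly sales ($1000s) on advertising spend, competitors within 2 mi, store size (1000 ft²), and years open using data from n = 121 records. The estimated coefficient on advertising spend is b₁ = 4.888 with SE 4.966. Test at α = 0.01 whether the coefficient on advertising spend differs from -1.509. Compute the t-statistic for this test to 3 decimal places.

H₀: β₁ = -1.509 vs H₁: β₁ ≠ -1.509.
t = (b₁ − β₁⁰)/SE = (4.888 − (-1.509)) / 4.966 = 1.288.
df = n − k − 1 = 121 − 4 − 1 = 116.
Two-sided p ≈ 0.2003, which is ≥ 0.01, so fail to reject H₀.
The data are consistent with a true slope of -1.509 $1000s per unit of advertising spend, holding the other predictors fixed.

t = 1.288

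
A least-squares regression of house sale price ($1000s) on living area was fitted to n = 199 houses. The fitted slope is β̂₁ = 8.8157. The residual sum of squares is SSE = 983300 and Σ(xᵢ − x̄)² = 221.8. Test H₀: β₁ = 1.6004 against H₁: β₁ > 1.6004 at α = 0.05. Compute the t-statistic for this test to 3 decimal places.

t = 1.521

MSE = SSE/(n − 2) = 983300/197 = 4991.37.
SE(β̂₁) = √(MSE/Sₓₓ) = √(4991.37/221.8) = 4.74383.
t = (8.8157 − 1.6004) / 4.74383 = 1.521.
df = n − 2 = 197.
One-sided p ≈ 0.0649, which is ≥ 0.05, so fail to reject H₀.
The data do not give significant evidence that the true slope on living area exceeds 1.6004 $1000s per unit.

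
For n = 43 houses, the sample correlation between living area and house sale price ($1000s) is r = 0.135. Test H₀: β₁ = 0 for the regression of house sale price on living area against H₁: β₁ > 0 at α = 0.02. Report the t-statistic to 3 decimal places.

t = r·√(n − 2)/√(1 − r²) = 0.135·√41/√0.981775 = 0.872.
df = n − 2 = 41.
One-sided p ≈ 0.1940, which is ≥ 0.02, so fail to reject H₀.
The data do not give significant evidence of a linear association between living area and house sale price.

t = 0.872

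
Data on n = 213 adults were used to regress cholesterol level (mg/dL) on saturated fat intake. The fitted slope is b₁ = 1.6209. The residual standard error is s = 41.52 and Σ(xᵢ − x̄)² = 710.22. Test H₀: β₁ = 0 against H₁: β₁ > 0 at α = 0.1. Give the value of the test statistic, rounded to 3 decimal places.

SE(b₁) = s/√Sₓₓ = 41.52/√710.22 = 1.55798.
t = 1.6209 / 1.55798 = 1.040.
df = n − 2 = 211.
One-sided p ≈ 0.1497, which is ≥ 0.1, so fail to reject H₀.
The data do not give significant evidence that the true slope on saturated fat intake is positive.

t = 1.040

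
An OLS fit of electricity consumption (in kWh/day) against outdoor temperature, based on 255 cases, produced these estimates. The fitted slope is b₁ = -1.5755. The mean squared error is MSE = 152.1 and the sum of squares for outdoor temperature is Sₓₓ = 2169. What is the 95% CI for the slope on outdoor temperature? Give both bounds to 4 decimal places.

(-2.0970, -1.0540)

SE(b₁) = √(MSE/Sₓₓ) = √(152.1/2169) = 0.26481.
df = n − 2 = 253.
t* = t_{0.025, 253} = 1.969385.
Margin = t* × SE = 1.969385 × 0.26481 = 0.521513.
CI: -1.5755 ± 0.521513 → (-2.0970, -1.0540).
With 95% confidence, each one-unit increase in outdoor temperature is associated with a change of between -2.0970 and -1.0540 kWh/day in electricity consumption.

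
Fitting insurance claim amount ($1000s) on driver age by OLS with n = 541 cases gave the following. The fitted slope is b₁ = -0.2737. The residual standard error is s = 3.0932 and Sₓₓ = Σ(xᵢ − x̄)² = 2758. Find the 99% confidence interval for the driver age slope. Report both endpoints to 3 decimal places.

(-0.426, -0.121)

SE(b₁) = s/√Sₓₓ = 3.0932/√2758 = 0.0588994.
df = n − 2 = 539.
t* = t_{0.005, 539} = 2.584981.
Margin = t* × SE = 2.584981 × 0.0588994 = 0.15225.
CI: -0.2737 ± 0.15225 → (-0.426, -0.121).
With 99% confidence, each one-unit increase in driver age is associated with a change of between -0.426 and -0.121 $1000s in insurance claim amount.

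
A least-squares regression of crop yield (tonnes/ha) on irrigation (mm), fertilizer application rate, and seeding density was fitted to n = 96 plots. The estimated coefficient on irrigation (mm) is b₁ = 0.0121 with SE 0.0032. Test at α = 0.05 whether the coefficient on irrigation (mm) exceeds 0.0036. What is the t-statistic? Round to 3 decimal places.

t = 2.656

H₀: β₁ = 0.0036 vs H₁: β₁ > 0.0036.
t = (b₁ − β₁⁰)/SE = (0.0121 − 0.0036) / 0.0032 = 2.656.
df = n − k − 1 = 96 − 3 − 1 = 92.
One-sided p ≈ 0.0047, which is < 0.05, so reject H₀.
There is evidence that the true slope on irrigation (mm) exceeds 0.0036 tonnes/ha per unit, holding the other predictors fixed.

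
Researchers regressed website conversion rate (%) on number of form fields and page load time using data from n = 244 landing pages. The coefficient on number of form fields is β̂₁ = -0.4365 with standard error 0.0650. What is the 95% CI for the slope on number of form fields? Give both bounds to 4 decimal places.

(-0.5645, -0.3085)

df = n − k − 1 = 244 − 2 − 1 = 241.
t* = t_{0.025, 241} = 1.969856.
Margin = t* × SE = 1.969856 × 0.0650 = 0.128041.
CI: -0.4365 ± 0.128041 → (-0.5645, -0.3085).
With 95% confidence, each one-unit increase in number of form fields is associated with a change of between -0.5645 and -0.3085 % in website conversion rate, holding the other predictors fixed.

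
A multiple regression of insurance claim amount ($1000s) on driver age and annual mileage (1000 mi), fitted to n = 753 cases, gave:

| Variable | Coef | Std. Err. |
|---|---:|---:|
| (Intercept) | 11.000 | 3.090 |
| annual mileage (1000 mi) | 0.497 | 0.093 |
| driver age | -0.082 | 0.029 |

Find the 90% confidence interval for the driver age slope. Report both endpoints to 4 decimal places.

(-0.1298, -0.0342)

Read off: b = -0.082, SE = 0.029 for driver age.
df = n − k − 1 = 753 − 2 − 1 = 750.
t* = t_{0.05, 750} = 1.646888.
Margin = t* × SE = 1.646888 × 0.029 = 0.047760.
CI: -0.082 ± 0.047760 → (-0.1298, -0.0342).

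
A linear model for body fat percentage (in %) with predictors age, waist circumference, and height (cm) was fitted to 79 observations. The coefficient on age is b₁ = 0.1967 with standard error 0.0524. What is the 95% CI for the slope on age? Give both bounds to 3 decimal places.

df = n − k − 1 = 79 − 3 − 1 = 75.
t* = t_{0.025, 75} = 1.992102.
Margin = t* × SE = 1.992102 × 0.0524 = 0.10439.
CI: 0.1967 ± 0.10439 → (0.092, 0.301).
With 95% confidence, each one-unit increase in age is associated with a change of between 0.092 and 0.301 % in body fat percentage, holding the other predictors fixed.

(0.092, 0.301)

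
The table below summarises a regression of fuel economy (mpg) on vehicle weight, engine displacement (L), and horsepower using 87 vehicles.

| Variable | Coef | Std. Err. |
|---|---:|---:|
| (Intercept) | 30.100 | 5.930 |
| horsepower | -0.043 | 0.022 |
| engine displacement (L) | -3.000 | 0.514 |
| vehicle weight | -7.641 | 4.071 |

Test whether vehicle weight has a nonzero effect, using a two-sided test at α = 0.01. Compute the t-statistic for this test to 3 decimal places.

t = -1.877

Read off: b = -7.641, SE = 4.071 for vehicle weight.
H₀: β₁ = 0 vs H₁: β₁ ≠ 0.
t = -7.641 / 4.071 = -1.877.
df = n − k − 1 = 87 − 3 − 1 = 83.
Two-sided p ≈ 0.0640, which is ≥ 0.01, so fail to reject H₀.
The data do not give significant evidence of an association between vehicle weight and fuel economy, after adjusting for the other predictors.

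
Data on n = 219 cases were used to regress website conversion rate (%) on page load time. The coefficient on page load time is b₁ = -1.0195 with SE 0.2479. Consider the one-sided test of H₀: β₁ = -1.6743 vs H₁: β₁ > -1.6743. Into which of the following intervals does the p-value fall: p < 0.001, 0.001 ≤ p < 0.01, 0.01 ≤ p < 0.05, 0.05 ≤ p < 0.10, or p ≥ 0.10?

t = (-1.0195 − (-1.6743)) / 0.2479 = 2.641.
df = n − 2 = 219 − 2 = 217.
One-sided p = P(T_{217} > t) ≈ 0.0044.
So 0.001 ≤ p < 0.01.

0.001 ≤ p < 0.01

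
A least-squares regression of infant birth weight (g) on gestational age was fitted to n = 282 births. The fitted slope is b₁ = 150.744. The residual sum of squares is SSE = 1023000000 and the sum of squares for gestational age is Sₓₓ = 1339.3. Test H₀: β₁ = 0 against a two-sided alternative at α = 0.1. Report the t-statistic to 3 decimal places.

t = 2.886

MSE = SSE/(n − 2) = 1023000000/280 = 3.65357e+06.
SE(b₁) = √(MSE/Sₓₓ) = √(3.65357e+06/1339.3) = 52.23.
t = 150.744 / 52.23 = 2.886.
df = n − 2 = 280.
Two-sided p ≈ 0.0042, which is < 0.1, so reject H₀.
There is evidence that gestational age is associated with infant birth weight.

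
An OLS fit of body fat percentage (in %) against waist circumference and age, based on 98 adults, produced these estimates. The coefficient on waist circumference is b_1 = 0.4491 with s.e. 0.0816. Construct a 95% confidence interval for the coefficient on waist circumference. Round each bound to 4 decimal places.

(0.2871, 0.6111)

df = n − k − 1 = 98 − 2 − 1 = 95.
t* = t_{0.025, 95} = 1.985251.
Margin = t* × SE = 1.985251 × 0.0816 = 0.161996.
CI: 0.4491 ± 0.161996 → (0.2871, 0.6111).
With 95% confidence, each one-unit increase in waist circumference is associated with a change of between 0.2871 and 0.6111 % in body fat percentage, holding the other predictors fixed.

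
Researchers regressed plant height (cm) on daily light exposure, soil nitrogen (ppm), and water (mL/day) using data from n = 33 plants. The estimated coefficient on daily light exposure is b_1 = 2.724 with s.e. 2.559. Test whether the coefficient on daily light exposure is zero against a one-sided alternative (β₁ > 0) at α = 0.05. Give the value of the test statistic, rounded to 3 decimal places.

H₀: β₁ = 0 vs H₁: β₁ > 0.
t = (b_1 − β₁⁰)/SE = 2.724 / 2.559 = 1.064.
df = n − k − 1 = 33 − 3 − 1 = 29.
One-sided p ≈ 0.1479, which is ≥ 0.05, so fail to reject H₀.
The data do not give significant evidence that the true slope on daily light exposure is positive, holding the other predictors fixed.

t = 1.064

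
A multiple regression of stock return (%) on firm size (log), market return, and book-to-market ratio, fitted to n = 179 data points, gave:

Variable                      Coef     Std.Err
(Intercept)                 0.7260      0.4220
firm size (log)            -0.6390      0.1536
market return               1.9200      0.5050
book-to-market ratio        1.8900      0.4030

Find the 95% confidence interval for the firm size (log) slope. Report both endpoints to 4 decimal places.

Read off: b = -0.6390, SE = 0.1536 for firm size (log).
df = n − k − 1 = 179 − 3 − 1 = 175.
t* = t_{0.025, 175} = 1.973612.
Margin = t* × SE = 1.973612 × 0.1536 = 0.303147.
CI: -0.6390 ± 0.303147 → (-0.9421, -0.3359).

(-0.9421, -0.3359)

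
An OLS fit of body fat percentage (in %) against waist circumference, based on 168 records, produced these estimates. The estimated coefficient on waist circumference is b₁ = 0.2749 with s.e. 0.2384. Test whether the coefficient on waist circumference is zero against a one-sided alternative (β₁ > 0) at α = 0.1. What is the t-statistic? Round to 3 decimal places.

t = 1.153

H₀: β₁ = 0 vs H₁: β₁ > 0.
t = (b₁ − β₁⁰)/SE = 0.2749 / 0.2384 = 1.153.
df = n − 2 = 168 − 2 = 166.
One-sided p ≈ 0.1253, which is ≥ 0.1, so fail to reject H₀.
The data do not give significant evidence that the true slope on waist circumference is positive.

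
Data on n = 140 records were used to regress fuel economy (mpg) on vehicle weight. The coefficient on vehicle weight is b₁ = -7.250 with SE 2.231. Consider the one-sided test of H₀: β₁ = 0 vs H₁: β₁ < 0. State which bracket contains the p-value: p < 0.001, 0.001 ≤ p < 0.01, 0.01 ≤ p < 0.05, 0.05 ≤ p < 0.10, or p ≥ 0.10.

p < 0.001

t = -7.250 / 2.231 = -3.250.
df = n − 2 = 140 − 2 = 138.
One-sided p = P(T_{138} < t) ≈ 0.0007.
So p < 0.001.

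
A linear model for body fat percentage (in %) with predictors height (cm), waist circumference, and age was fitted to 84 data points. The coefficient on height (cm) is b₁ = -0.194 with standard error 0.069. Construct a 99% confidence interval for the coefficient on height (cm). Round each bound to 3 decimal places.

df = n − k − 1 = 84 − 3 − 1 = 80.
t* = t_{0.005, 80} = 2.638691.
Margin = t* × SE = 2.638691 × 0.069 = 0.18207.
CI: -0.194 ± 0.18207 → (-0.376, -0.012).
With 99% confidence, each one-unit increase in height (cm) is associated with a change of between -0.376 and -0.012 % in body fat percentage, holding the other predictors fixed.

(-0.376, -0.012)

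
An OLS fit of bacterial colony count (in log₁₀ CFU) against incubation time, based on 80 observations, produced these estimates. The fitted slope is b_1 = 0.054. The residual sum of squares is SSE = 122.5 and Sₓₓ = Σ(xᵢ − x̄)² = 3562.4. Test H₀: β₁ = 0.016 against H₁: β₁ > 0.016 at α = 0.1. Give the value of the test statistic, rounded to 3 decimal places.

MSE = SSE/(n − 2) = 122.5/78 = 1.57051.
SE(b_1) = √(MSE/Sₓₓ) = √(1.57051/3562.4) = 0.0209966.
t = (0.054 − 0.016) / 0.0209966 = 1.810.
df = n − 2 = 78.
One-sided p ≈ 0.0371, which is < 0.1, so reject H₀.
There is evidence that the true slope on incubation time exceeds 0.016 log₁₀ CFU per unit.

t = 1.810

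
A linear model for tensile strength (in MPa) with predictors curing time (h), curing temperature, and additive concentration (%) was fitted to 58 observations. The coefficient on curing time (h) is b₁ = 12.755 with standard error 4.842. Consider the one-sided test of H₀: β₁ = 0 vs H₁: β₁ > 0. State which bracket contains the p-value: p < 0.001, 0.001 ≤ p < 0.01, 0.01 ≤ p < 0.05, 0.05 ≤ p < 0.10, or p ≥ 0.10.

t = 12.755 / 4.842 = 2.634.
df = n − k − 1 = 58 − 3 − 1 = 54.
One-sided p = P(T_{54} > t) ≈ 0.0055.
So 0.001 ≤ p < 0.01.

0.001 ≤ p < 0.01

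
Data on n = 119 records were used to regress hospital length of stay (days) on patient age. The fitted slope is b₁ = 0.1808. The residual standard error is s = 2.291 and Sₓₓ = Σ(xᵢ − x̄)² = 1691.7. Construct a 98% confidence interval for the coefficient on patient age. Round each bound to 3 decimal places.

SE(b₁) = s/√Sₓₓ = 2.291/√1691.7 = 0.0557011.
df = n − 2 = 117.
t* = t_{0.01, 117} = 2.358642.
Margin = t* × SE = 2.358642 × 0.0557011 = 0.13138.
CI: 0.1808 ± 0.13138 → (0.049, 0.312).
With 98% confidence, each one-unit increase in patient age is associated with a change of between 0.049 and 0.312 days in hospital length of stay.

(0.049, 0.312)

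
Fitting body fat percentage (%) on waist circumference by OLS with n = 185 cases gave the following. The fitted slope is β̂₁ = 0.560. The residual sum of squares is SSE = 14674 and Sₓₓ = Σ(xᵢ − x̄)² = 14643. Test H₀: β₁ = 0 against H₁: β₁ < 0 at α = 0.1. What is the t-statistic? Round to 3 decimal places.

MSE = SSE/(n − 2) = 14674/183 = 80.1858.
SE(β̂₁) = √(MSE/Sₓₓ) = √(80.1858/14643) = 0.0740003.
t = 0.560 / 0.0740003 = 7.568.
df = n − 2 = 183.
One-sided p ≈ 1.0000, which is ≥ 0.1, so fail to reject H₀.
The data do not give significant evidence that the true slope on waist circumference is negative.

t = 7.568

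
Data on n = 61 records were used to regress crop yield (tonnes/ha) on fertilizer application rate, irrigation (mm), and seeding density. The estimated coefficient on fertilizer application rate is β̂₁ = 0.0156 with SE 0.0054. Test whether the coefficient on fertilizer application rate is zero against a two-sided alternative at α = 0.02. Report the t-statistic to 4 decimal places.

t = 2.8889

H₀: β₁ = 0 vs H₁: β₁ ≠ 0.
t = (β̂₁ − β₁⁰)/SE = 0.0156 / 0.0054 = 2.8889.
df = n − k − 1 = 61 − 3 − 1 = 57.
Two-sided p ≈ 0.0055, which is < 0.02, so reject H₀.
There is evidence that fertilizer application rate is associated with crop yield, holding the other predictors fixed.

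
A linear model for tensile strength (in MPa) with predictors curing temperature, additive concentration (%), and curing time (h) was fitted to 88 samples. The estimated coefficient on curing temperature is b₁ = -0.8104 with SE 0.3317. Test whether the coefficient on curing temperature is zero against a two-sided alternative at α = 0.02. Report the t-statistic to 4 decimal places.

t = -2.4432

H₀: β₁ = 0 vs H₁: β₁ ≠ 0.
t = (b₁ − β₁⁰)/SE = -0.8104 / 0.3317 = -2.4432.
df = n − k − 1 = 88 − 3 − 1 = 84.
Two-sided p ≈ 0.0167, which is < 0.02, so reject H₀.
There is evidence that curing temperature is associated with tensile strength, holding the other predictors fixed.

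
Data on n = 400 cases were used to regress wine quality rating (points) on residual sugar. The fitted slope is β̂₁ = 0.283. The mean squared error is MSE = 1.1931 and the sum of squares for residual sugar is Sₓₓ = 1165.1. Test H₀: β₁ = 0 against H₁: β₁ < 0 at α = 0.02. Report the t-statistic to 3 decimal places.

t = 8.844

SE(β̂₁) = √(MSE/Sₓₓ) = √(1.1931/1165.1) = 0.0320005.
t = 0.283 / 0.0320005 = 8.844.
df = n − 2 = 398.
One-sided p ≈ 1.0000, which is ≥ 0.02, so fail to reject H₀.
The data do not give significant evidence that the true slope on residual sugar is negative.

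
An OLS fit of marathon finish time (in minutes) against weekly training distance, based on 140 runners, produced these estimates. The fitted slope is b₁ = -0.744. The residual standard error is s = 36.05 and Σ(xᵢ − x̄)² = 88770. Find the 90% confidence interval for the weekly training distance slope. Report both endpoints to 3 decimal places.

SE(b₁) = s/√Sₓₓ = 36.05/√88770 = 0.120996.
df = n − 2 = 138.
t* = t_{0.05, 138} = 1.65597.
Margin = t* × SE = 1.65597 × 0.120996 = 0.20037.
CI: -0.744 ± 0.20037 → (-0.944, -0.544).
With 90% confidence, each one-unit increase in weekly training distance is associated with a change of between -0.944 and -0.544 minutes in marathon finish time.

(-0.944, -0.544)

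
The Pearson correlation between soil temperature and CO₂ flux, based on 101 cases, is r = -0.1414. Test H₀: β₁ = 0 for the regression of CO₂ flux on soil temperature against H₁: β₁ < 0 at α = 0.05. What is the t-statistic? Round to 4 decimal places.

t = r·√(n − 2)/√(1 − r²) = -0.1414·√99/√0.980006 = -1.4212.
df = n − 2 = 99.
One-sided p ≈ 0.0792, which is ≥ 0.05, so fail to reject H₀.
The data do not give significant evidence of a linear association between soil temperature and CO₂ flux.

t = -1.4212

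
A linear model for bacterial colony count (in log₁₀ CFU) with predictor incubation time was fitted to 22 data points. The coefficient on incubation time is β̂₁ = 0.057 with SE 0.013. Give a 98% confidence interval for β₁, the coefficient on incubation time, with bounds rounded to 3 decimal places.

(0.024, 0.090)

df = n − 2 = 22 − 2 = 20.
t* = t_{0.01, 20} = 2.527977.
Margin = t* × SE = 2.527977 × 0.013 = 0.03286.
CI: 0.057 ± 0.03286 → (0.024, 0.090).
With 98% confidence, each one-unit increase in incubation time is associated with a change of between 0.024 and 0.090 log₁₀ CFU in bacterial colony count.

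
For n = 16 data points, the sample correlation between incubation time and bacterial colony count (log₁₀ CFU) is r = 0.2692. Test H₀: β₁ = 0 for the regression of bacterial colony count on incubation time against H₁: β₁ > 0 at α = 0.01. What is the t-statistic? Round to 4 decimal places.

t = r·√(n − 2)/√(1 − r²) = 0.2692·√14/√0.927531 = 1.0459.
df = n − 2 = 14.
One-sided p ≈ 0.1567, which is ≥ 0.01, so fail to reject H₀.
The data do not give significant evidence of a linear association between incubation time and bacterial colony count.

t = 1.0459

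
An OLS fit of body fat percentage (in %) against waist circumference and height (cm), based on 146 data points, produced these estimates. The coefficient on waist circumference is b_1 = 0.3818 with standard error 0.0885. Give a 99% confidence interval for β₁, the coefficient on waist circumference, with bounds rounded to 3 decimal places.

df = n − k − 1 = 146 − 2 − 1 = 143.
t* = t_{0.005, 143} = 2.610647.
Margin = t* × SE = 2.610647 × 0.0885 = 0.23104.
CI: 0.3818 ± 0.23104 → (0.151, 0.613).
With 99% confidence, each one-unit increase in waist circumference is associated with a change of between 0.151 and 0.613 % in body fat percentage, holding the other predictors fixed.

(0.151, 0.613)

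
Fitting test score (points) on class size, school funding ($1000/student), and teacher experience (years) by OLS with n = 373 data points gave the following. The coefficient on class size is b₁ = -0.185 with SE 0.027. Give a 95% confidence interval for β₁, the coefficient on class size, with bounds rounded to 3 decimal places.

df = n − k − 1 = 373 − 3 − 1 = 369.
t* = t_{0.025, 369} = 1.966414.
Margin = t* × SE = 1.966414 × 0.027 = 0.05309.
CI: -0.185 ± 0.05309 → (-0.238, -0.132).
With 95% confidence, each one-unit increase in class size is associated with a change of between -0.238 and -0.132 points in test score, holding the other predictors fixed.

(-0.238, -0.132)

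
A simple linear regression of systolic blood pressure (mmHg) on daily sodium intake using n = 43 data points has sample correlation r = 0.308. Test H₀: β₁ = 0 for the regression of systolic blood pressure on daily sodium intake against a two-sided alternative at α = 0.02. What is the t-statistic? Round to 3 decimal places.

t = 2.073

t = r·√(n − 2)/√(1 − r²) = 0.308·√41/√0.905136 = 2.073.
df = n − 2 = 41.
Two-sided p ≈ 0.0445, which is ≥ 0.02, so fail to reject H₀.
The data do not give significant evidence of a linear association between daily sodium intake and systolic blood pressure.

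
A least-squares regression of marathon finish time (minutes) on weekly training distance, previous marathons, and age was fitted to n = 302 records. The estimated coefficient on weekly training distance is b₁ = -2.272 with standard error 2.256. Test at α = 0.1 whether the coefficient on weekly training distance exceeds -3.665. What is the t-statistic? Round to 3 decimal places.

H₀: β₁ = -3.665 vs H₁: β₁ > -3.665.
t = (b₁ − β₁⁰)/SE = (-2.272 − (-3.665)) / 2.256 = 0.617.
df = n − k − 1 = 302 − 3 − 1 = 298.
One-sided p ≈ 0.2687, which is ≥ 0.1, so fail to reject H₀.
The data do not give significant evidence that the true slope on weekly training distance exceeds -3.665 minutes per unit, holding the other predictors fixed.

t = 0.617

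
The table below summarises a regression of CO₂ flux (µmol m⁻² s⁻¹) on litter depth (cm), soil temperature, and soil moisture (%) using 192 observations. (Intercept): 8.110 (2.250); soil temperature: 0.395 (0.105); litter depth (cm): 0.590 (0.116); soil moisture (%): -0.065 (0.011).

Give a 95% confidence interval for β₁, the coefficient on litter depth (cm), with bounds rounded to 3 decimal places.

(0.361, 0.819)

Read off: b = 0.590, SE = 0.116 for litter depth (cm).
df = n − k − 1 = 192 − 3 − 1 = 188.
t* = t_{0.025, 188} = 1.972663.
Margin = t* × SE = 1.972663 × 0.116 = 0.22883.
CI: 0.590 ± 0.22883 → (0.361, 0.819).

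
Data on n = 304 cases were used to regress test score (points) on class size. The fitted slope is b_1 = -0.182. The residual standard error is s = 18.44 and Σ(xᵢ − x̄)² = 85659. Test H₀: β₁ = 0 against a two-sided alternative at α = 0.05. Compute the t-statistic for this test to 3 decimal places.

t = -2.889

SE(b_1) = s/√Sₓₓ = 18.44/√85659 = 0.0630049.
t = -0.182 / 0.0630049 = -2.889.
df = n − 2 = 302.
Two-sided p ≈ 0.0041, which is < 0.05, so reject H₀.
There is evidence that class size is associated with test score.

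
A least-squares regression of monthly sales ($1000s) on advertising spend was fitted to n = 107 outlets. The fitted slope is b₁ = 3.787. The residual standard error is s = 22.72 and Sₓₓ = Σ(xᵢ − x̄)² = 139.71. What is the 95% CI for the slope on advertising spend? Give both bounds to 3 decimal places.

SE(b₁) = s/√Sₓₓ = 22.72/√139.71 = 1.92218.
df = n − 2 = 105.
t* = t_{0.025, 105} = 1.982815.
Margin = t* × SE = 1.982815 × 1.92218 = 3.81133.
CI: 3.787 ± 3.81133 → (-0.024, 7.598).
With 95% confidence, each one-unit increase in advertising spend is associated with a change of between -0.024 and 7.598 $1000s in monthly sales.

(-0.024, 7.598)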